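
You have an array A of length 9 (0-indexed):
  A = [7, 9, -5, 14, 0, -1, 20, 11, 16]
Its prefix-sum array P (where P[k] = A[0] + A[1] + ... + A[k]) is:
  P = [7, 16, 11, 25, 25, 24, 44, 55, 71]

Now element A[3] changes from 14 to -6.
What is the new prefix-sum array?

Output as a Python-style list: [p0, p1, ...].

Answer: [7, 16, 11, 5, 5, 4, 24, 35, 51]

Derivation:
Change: A[3] 14 -> -6, delta = -20
P[k] for k < 3: unchanged (A[3] not included)
P[k] for k >= 3: shift by delta = -20
  P[0] = 7 + 0 = 7
  P[1] = 16 + 0 = 16
  P[2] = 11 + 0 = 11
  P[3] = 25 + -20 = 5
  P[4] = 25 + -20 = 5
  P[5] = 24 + -20 = 4
  P[6] = 44 + -20 = 24
  P[7] = 55 + -20 = 35
  P[8] = 71 + -20 = 51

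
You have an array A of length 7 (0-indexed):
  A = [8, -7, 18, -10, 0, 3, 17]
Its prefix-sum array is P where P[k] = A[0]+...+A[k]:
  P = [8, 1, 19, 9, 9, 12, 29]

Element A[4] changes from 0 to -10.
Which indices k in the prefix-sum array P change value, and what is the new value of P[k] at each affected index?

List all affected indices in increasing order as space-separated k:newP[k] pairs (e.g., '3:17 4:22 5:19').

Answer: 4:-1 5:2 6:19

Derivation:
P[k] = A[0] + ... + A[k]
P[k] includes A[4] iff k >= 4
Affected indices: 4, 5, ..., 6; delta = -10
  P[4]: 9 + -10 = -1
  P[5]: 12 + -10 = 2
  P[6]: 29 + -10 = 19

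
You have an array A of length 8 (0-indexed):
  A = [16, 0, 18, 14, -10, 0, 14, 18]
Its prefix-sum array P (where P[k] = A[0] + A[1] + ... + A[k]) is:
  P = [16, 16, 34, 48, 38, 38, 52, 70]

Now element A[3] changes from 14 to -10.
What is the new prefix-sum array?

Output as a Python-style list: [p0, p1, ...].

Answer: [16, 16, 34, 24, 14, 14, 28, 46]

Derivation:
Change: A[3] 14 -> -10, delta = -24
P[k] for k < 3: unchanged (A[3] not included)
P[k] for k >= 3: shift by delta = -24
  P[0] = 16 + 0 = 16
  P[1] = 16 + 0 = 16
  P[2] = 34 + 0 = 34
  P[3] = 48 + -24 = 24
  P[4] = 38 + -24 = 14
  P[5] = 38 + -24 = 14
  P[6] = 52 + -24 = 28
  P[7] = 70 + -24 = 46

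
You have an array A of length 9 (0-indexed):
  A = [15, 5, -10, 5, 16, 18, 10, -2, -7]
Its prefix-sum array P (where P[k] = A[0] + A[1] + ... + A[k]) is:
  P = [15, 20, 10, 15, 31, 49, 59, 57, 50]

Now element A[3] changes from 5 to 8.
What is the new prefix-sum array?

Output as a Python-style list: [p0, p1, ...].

Change: A[3] 5 -> 8, delta = 3
P[k] for k < 3: unchanged (A[3] not included)
P[k] for k >= 3: shift by delta = 3
  P[0] = 15 + 0 = 15
  P[1] = 20 + 0 = 20
  P[2] = 10 + 0 = 10
  P[3] = 15 + 3 = 18
  P[4] = 31 + 3 = 34
  P[5] = 49 + 3 = 52
  P[6] = 59 + 3 = 62
  P[7] = 57 + 3 = 60
  P[8] = 50 + 3 = 53

Answer: [15, 20, 10, 18, 34, 52, 62, 60, 53]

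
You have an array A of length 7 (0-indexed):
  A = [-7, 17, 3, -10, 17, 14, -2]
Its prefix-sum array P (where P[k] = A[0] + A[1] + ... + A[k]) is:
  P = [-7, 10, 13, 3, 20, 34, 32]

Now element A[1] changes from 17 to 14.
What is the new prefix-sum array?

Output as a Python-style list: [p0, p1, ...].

Answer: [-7, 7, 10, 0, 17, 31, 29]

Derivation:
Change: A[1] 17 -> 14, delta = -3
P[k] for k < 1: unchanged (A[1] not included)
P[k] for k >= 1: shift by delta = -3
  P[0] = -7 + 0 = -7
  P[1] = 10 + -3 = 7
  P[2] = 13 + -3 = 10
  P[3] = 3 + -3 = 0
  P[4] = 20 + -3 = 17
  P[5] = 34 + -3 = 31
  P[6] = 32 + -3 = 29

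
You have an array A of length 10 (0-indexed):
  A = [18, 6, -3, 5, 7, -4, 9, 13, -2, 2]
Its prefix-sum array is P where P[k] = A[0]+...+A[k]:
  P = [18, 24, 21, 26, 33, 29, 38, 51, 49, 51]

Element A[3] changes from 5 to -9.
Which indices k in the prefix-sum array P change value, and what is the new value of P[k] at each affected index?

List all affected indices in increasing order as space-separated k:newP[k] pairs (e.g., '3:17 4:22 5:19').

Answer: 3:12 4:19 5:15 6:24 7:37 8:35 9:37

Derivation:
P[k] = A[0] + ... + A[k]
P[k] includes A[3] iff k >= 3
Affected indices: 3, 4, ..., 9; delta = -14
  P[3]: 26 + -14 = 12
  P[4]: 33 + -14 = 19
  P[5]: 29 + -14 = 15
  P[6]: 38 + -14 = 24
  P[7]: 51 + -14 = 37
  P[8]: 49 + -14 = 35
  P[9]: 51 + -14 = 37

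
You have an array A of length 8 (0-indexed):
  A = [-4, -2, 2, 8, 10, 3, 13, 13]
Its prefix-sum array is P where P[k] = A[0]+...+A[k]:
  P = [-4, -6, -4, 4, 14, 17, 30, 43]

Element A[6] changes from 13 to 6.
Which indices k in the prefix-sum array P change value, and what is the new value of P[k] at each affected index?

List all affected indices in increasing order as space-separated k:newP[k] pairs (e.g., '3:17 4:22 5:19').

P[k] = A[0] + ... + A[k]
P[k] includes A[6] iff k >= 6
Affected indices: 6, 7, ..., 7; delta = -7
  P[6]: 30 + -7 = 23
  P[7]: 43 + -7 = 36

Answer: 6:23 7:36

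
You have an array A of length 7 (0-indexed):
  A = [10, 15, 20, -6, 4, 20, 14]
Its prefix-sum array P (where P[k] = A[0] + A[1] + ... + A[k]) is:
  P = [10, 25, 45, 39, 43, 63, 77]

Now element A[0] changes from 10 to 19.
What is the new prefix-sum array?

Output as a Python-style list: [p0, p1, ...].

Answer: [19, 34, 54, 48, 52, 72, 86]

Derivation:
Change: A[0] 10 -> 19, delta = 9
P[k] for k < 0: unchanged (A[0] not included)
P[k] for k >= 0: shift by delta = 9
  P[0] = 10 + 9 = 19
  P[1] = 25 + 9 = 34
  P[2] = 45 + 9 = 54
  P[3] = 39 + 9 = 48
  P[4] = 43 + 9 = 52
  P[5] = 63 + 9 = 72
  P[6] = 77 + 9 = 86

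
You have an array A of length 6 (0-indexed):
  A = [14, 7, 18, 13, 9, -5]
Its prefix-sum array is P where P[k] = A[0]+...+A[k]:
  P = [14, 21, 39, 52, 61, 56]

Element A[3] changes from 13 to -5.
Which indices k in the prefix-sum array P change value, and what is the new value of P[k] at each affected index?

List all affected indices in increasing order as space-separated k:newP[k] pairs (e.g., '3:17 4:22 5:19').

Answer: 3:34 4:43 5:38

Derivation:
P[k] = A[0] + ... + A[k]
P[k] includes A[3] iff k >= 3
Affected indices: 3, 4, ..., 5; delta = -18
  P[3]: 52 + -18 = 34
  P[4]: 61 + -18 = 43
  P[5]: 56 + -18 = 38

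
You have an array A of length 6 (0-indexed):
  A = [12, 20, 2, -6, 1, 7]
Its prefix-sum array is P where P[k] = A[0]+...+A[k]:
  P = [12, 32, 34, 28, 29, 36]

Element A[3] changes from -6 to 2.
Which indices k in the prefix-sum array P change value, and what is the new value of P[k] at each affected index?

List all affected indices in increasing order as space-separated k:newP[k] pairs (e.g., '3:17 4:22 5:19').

P[k] = A[0] + ... + A[k]
P[k] includes A[3] iff k >= 3
Affected indices: 3, 4, ..., 5; delta = 8
  P[3]: 28 + 8 = 36
  P[4]: 29 + 8 = 37
  P[5]: 36 + 8 = 44

Answer: 3:36 4:37 5:44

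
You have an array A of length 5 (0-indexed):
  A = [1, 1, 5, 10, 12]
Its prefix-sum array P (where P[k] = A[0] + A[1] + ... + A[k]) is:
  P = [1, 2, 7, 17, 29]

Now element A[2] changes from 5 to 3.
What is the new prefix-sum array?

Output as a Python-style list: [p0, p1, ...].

Change: A[2] 5 -> 3, delta = -2
P[k] for k < 2: unchanged (A[2] not included)
P[k] for k >= 2: shift by delta = -2
  P[0] = 1 + 0 = 1
  P[1] = 2 + 0 = 2
  P[2] = 7 + -2 = 5
  P[3] = 17 + -2 = 15
  P[4] = 29 + -2 = 27

Answer: [1, 2, 5, 15, 27]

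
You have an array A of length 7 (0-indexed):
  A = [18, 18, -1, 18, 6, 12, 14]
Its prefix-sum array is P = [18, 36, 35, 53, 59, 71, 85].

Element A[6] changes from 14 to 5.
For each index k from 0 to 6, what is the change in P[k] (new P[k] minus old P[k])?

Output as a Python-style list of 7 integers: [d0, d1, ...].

Element change: A[6] 14 -> 5, delta = -9
For k < 6: P[k] unchanged, delta_P[k] = 0
For k >= 6: P[k] shifts by exactly -9
Delta array: [0, 0, 0, 0, 0, 0, -9]

Answer: [0, 0, 0, 0, 0, 0, -9]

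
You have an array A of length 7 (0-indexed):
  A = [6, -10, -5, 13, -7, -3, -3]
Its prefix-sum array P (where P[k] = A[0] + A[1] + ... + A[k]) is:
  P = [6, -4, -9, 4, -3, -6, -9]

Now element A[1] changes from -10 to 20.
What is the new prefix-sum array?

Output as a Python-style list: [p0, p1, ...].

Answer: [6, 26, 21, 34, 27, 24, 21]

Derivation:
Change: A[1] -10 -> 20, delta = 30
P[k] for k < 1: unchanged (A[1] not included)
P[k] for k >= 1: shift by delta = 30
  P[0] = 6 + 0 = 6
  P[1] = -4 + 30 = 26
  P[2] = -9 + 30 = 21
  P[3] = 4 + 30 = 34
  P[4] = -3 + 30 = 27
  P[5] = -6 + 30 = 24
  P[6] = -9 + 30 = 21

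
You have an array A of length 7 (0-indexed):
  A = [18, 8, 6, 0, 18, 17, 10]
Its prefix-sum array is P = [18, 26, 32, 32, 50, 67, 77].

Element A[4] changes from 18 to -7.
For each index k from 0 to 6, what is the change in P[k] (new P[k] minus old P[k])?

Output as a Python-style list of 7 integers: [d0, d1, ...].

Answer: [0, 0, 0, 0, -25, -25, -25]

Derivation:
Element change: A[4] 18 -> -7, delta = -25
For k < 4: P[k] unchanged, delta_P[k] = 0
For k >= 4: P[k] shifts by exactly -25
Delta array: [0, 0, 0, 0, -25, -25, -25]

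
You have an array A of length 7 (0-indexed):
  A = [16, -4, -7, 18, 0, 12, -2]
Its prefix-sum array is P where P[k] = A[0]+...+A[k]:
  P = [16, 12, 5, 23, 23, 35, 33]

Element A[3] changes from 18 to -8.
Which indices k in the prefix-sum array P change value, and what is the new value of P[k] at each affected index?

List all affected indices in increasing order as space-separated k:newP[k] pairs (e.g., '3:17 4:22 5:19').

Answer: 3:-3 4:-3 5:9 6:7

Derivation:
P[k] = A[0] + ... + A[k]
P[k] includes A[3] iff k >= 3
Affected indices: 3, 4, ..., 6; delta = -26
  P[3]: 23 + -26 = -3
  P[4]: 23 + -26 = -3
  P[5]: 35 + -26 = 9
  P[6]: 33 + -26 = 7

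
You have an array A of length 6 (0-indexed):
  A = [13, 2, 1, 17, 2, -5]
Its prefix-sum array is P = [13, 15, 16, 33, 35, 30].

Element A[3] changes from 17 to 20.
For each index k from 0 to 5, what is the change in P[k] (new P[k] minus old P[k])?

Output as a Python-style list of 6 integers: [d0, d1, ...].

Answer: [0, 0, 0, 3, 3, 3]

Derivation:
Element change: A[3] 17 -> 20, delta = 3
For k < 3: P[k] unchanged, delta_P[k] = 0
For k >= 3: P[k] shifts by exactly 3
Delta array: [0, 0, 0, 3, 3, 3]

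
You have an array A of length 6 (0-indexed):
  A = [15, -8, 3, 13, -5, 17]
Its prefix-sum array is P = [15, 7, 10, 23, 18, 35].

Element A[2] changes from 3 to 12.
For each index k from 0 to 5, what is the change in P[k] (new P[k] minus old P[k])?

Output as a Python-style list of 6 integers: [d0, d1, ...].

Element change: A[2] 3 -> 12, delta = 9
For k < 2: P[k] unchanged, delta_P[k] = 0
For k >= 2: P[k] shifts by exactly 9
Delta array: [0, 0, 9, 9, 9, 9]

Answer: [0, 0, 9, 9, 9, 9]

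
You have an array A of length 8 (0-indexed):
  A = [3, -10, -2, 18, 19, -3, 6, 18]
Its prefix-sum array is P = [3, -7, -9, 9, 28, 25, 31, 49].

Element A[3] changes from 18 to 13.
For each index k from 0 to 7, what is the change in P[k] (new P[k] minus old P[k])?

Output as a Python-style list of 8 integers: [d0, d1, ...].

Answer: [0, 0, 0, -5, -5, -5, -5, -5]

Derivation:
Element change: A[3] 18 -> 13, delta = -5
For k < 3: P[k] unchanged, delta_P[k] = 0
For k >= 3: P[k] shifts by exactly -5
Delta array: [0, 0, 0, -5, -5, -5, -5, -5]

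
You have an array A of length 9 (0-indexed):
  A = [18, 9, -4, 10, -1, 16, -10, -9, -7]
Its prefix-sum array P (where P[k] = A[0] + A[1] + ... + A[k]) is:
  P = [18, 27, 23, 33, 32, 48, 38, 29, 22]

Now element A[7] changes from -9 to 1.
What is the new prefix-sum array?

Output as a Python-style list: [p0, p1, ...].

Answer: [18, 27, 23, 33, 32, 48, 38, 39, 32]

Derivation:
Change: A[7] -9 -> 1, delta = 10
P[k] for k < 7: unchanged (A[7] not included)
P[k] for k >= 7: shift by delta = 10
  P[0] = 18 + 0 = 18
  P[1] = 27 + 0 = 27
  P[2] = 23 + 0 = 23
  P[3] = 33 + 0 = 33
  P[4] = 32 + 0 = 32
  P[5] = 48 + 0 = 48
  P[6] = 38 + 0 = 38
  P[7] = 29 + 10 = 39
  P[8] = 22 + 10 = 32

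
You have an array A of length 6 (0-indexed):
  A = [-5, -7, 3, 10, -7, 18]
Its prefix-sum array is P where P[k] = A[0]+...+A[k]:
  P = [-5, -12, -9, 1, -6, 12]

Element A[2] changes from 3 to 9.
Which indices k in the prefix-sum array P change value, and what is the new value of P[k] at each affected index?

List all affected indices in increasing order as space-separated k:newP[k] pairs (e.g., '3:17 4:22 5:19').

P[k] = A[0] + ... + A[k]
P[k] includes A[2] iff k >= 2
Affected indices: 2, 3, ..., 5; delta = 6
  P[2]: -9 + 6 = -3
  P[3]: 1 + 6 = 7
  P[4]: -6 + 6 = 0
  P[5]: 12 + 6 = 18

Answer: 2:-3 3:7 4:0 5:18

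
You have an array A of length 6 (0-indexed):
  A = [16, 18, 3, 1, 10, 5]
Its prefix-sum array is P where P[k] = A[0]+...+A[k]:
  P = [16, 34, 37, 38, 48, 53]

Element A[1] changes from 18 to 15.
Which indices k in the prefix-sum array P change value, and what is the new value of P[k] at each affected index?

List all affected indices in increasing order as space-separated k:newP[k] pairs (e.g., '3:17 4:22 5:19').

P[k] = A[0] + ... + A[k]
P[k] includes A[1] iff k >= 1
Affected indices: 1, 2, ..., 5; delta = -3
  P[1]: 34 + -3 = 31
  P[2]: 37 + -3 = 34
  P[3]: 38 + -3 = 35
  P[4]: 48 + -3 = 45
  P[5]: 53 + -3 = 50

Answer: 1:31 2:34 3:35 4:45 5:50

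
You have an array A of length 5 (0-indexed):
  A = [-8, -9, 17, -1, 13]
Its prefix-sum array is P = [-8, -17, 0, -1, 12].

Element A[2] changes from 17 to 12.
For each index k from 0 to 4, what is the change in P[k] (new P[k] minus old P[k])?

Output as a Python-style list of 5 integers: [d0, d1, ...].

Answer: [0, 0, -5, -5, -5]

Derivation:
Element change: A[2] 17 -> 12, delta = -5
For k < 2: P[k] unchanged, delta_P[k] = 0
For k >= 2: P[k] shifts by exactly -5
Delta array: [0, 0, -5, -5, -5]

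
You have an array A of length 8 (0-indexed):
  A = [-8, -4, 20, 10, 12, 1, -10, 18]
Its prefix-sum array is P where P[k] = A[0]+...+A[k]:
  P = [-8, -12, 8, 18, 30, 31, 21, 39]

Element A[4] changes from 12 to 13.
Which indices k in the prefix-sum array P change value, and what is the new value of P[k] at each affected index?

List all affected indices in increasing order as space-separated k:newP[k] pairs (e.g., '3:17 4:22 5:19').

P[k] = A[0] + ... + A[k]
P[k] includes A[4] iff k >= 4
Affected indices: 4, 5, ..., 7; delta = 1
  P[4]: 30 + 1 = 31
  P[5]: 31 + 1 = 32
  P[6]: 21 + 1 = 22
  P[7]: 39 + 1 = 40

Answer: 4:31 5:32 6:22 7:40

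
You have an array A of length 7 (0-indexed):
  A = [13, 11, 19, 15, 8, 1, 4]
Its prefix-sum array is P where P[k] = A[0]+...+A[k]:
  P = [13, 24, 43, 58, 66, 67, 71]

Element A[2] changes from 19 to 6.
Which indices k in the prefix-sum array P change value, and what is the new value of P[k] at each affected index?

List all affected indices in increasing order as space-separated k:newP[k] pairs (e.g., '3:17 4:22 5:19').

P[k] = A[0] + ... + A[k]
P[k] includes A[2] iff k >= 2
Affected indices: 2, 3, ..., 6; delta = -13
  P[2]: 43 + -13 = 30
  P[3]: 58 + -13 = 45
  P[4]: 66 + -13 = 53
  P[5]: 67 + -13 = 54
  P[6]: 71 + -13 = 58

Answer: 2:30 3:45 4:53 5:54 6:58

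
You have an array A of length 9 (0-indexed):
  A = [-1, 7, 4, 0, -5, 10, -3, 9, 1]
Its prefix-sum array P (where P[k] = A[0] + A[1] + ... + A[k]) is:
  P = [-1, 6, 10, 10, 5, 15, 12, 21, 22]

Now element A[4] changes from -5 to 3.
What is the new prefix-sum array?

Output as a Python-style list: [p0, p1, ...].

Change: A[4] -5 -> 3, delta = 8
P[k] for k < 4: unchanged (A[4] not included)
P[k] for k >= 4: shift by delta = 8
  P[0] = -1 + 0 = -1
  P[1] = 6 + 0 = 6
  P[2] = 10 + 0 = 10
  P[3] = 10 + 0 = 10
  P[4] = 5 + 8 = 13
  P[5] = 15 + 8 = 23
  P[6] = 12 + 8 = 20
  P[7] = 21 + 8 = 29
  P[8] = 22 + 8 = 30

Answer: [-1, 6, 10, 10, 13, 23, 20, 29, 30]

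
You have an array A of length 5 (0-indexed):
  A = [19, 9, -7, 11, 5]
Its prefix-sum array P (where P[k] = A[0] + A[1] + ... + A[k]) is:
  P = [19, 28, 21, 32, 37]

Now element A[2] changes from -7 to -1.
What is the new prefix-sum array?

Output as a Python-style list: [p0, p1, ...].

Answer: [19, 28, 27, 38, 43]

Derivation:
Change: A[2] -7 -> -1, delta = 6
P[k] for k < 2: unchanged (A[2] not included)
P[k] for k >= 2: shift by delta = 6
  P[0] = 19 + 0 = 19
  P[1] = 28 + 0 = 28
  P[2] = 21 + 6 = 27
  P[3] = 32 + 6 = 38
  P[4] = 37 + 6 = 43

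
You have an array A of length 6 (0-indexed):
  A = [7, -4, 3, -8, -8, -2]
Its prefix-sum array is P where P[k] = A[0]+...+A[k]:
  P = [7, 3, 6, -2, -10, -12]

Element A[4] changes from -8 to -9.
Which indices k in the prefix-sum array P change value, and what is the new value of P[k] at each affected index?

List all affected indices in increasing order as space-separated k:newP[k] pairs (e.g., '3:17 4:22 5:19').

Answer: 4:-11 5:-13

Derivation:
P[k] = A[0] + ... + A[k]
P[k] includes A[4] iff k >= 4
Affected indices: 4, 5, ..., 5; delta = -1
  P[4]: -10 + -1 = -11
  P[5]: -12 + -1 = -13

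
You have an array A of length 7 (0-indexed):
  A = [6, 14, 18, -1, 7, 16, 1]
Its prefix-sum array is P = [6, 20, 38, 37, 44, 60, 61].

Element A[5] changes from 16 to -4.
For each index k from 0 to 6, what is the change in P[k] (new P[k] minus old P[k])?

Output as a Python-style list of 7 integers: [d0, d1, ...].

Answer: [0, 0, 0, 0, 0, -20, -20]

Derivation:
Element change: A[5] 16 -> -4, delta = -20
For k < 5: P[k] unchanged, delta_P[k] = 0
For k >= 5: P[k] shifts by exactly -20
Delta array: [0, 0, 0, 0, 0, -20, -20]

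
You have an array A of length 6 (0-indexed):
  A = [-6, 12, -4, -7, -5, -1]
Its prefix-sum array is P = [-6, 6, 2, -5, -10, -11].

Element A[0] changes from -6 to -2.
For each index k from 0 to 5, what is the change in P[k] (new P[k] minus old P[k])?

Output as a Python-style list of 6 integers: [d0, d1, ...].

Element change: A[0] -6 -> -2, delta = 4
For k < 0: P[k] unchanged, delta_P[k] = 0
For k >= 0: P[k] shifts by exactly 4
Delta array: [4, 4, 4, 4, 4, 4]

Answer: [4, 4, 4, 4, 4, 4]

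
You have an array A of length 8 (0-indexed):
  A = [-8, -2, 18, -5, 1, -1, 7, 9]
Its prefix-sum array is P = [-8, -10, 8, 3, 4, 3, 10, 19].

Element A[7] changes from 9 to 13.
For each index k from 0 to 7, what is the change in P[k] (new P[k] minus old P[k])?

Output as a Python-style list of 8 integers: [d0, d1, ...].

Answer: [0, 0, 0, 0, 0, 0, 0, 4]

Derivation:
Element change: A[7] 9 -> 13, delta = 4
For k < 7: P[k] unchanged, delta_P[k] = 0
For k >= 7: P[k] shifts by exactly 4
Delta array: [0, 0, 0, 0, 0, 0, 0, 4]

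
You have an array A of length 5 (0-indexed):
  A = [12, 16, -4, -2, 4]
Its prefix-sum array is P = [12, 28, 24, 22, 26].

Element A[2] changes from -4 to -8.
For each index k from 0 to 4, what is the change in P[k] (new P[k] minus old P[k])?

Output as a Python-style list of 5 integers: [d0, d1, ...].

Element change: A[2] -4 -> -8, delta = -4
For k < 2: P[k] unchanged, delta_P[k] = 0
For k >= 2: P[k] shifts by exactly -4
Delta array: [0, 0, -4, -4, -4]

Answer: [0, 0, -4, -4, -4]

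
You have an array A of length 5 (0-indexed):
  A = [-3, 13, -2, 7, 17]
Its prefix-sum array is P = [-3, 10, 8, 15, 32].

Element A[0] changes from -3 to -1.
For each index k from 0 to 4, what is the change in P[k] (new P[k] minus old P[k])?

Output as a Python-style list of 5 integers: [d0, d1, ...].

Element change: A[0] -3 -> -1, delta = 2
For k < 0: P[k] unchanged, delta_P[k] = 0
For k >= 0: P[k] shifts by exactly 2
Delta array: [2, 2, 2, 2, 2]

Answer: [2, 2, 2, 2, 2]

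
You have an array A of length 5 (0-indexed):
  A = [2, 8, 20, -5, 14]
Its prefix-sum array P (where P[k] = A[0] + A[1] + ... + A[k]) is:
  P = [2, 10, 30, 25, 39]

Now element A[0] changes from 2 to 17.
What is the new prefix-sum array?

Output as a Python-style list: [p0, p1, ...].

Answer: [17, 25, 45, 40, 54]

Derivation:
Change: A[0] 2 -> 17, delta = 15
P[k] for k < 0: unchanged (A[0] not included)
P[k] for k >= 0: shift by delta = 15
  P[0] = 2 + 15 = 17
  P[1] = 10 + 15 = 25
  P[2] = 30 + 15 = 45
  P[3] = 25 + 15 = 40
  P[4] = 39 + 15 = 54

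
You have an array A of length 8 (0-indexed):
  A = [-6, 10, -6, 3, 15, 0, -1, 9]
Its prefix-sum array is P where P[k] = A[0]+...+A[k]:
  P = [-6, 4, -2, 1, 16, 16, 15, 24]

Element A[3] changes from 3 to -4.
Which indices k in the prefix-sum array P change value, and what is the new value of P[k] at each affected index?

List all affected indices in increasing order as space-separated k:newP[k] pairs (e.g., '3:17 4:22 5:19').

Answer: 3:-6 4:9 5:9 6:8 7:17

Derivation:
P[k] = A[0] + ... + A[k]
P[k] includes A[3] iff k >= 3
Affected indices: 3, 4, ..., 7; delta = -7
  P[3]: 1 + -7 = -6
  P[4]: 16 + -7 = 9
  P[5]: 16 + -7 = 9
  P[6]: 15 + -7 = 8
  P[7]: 24 + -7 = 17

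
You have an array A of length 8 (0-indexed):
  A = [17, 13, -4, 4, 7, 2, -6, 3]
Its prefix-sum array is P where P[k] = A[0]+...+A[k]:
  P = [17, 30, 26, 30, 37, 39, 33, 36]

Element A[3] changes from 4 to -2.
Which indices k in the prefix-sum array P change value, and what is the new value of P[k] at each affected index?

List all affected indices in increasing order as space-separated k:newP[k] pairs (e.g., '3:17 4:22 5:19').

P[k] = A[0] + ... + A[k]
P[k] includes A[3] iff k >= 3
Affected indices: 3, 4, ..., 7; delta = -6
  P[3]: 30 + -6 = 24
  P[4]: 37 + -6 = 31
  P[5]: 39 + -6 = 33
  P[6]: 33 + -6 = 27
  P[7]: 36 + -6 = 30

Answer: 3:24 4:31 5:33 6:27 7:30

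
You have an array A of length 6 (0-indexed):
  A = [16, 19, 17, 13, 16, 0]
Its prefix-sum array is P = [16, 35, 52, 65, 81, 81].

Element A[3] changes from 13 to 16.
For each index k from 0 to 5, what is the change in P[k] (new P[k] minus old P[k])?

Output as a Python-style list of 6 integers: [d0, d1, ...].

Element change: A[3] 13 -> 16, delta = 3
For k < 3: P[k] unchanged, delta_P[k] = 0
For k >= 3: P[k] shifts by exactly 3
Delta array: [0, 0, 0, 3, 3, 3]

Answer: [0, 0, 0, 3, 3, 3]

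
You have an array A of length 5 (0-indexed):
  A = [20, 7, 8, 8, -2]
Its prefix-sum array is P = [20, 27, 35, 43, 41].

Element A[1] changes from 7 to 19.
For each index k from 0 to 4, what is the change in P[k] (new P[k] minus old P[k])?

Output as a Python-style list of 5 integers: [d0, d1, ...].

Answer: [0, 12, 12, 12, 12]

Derivation:
Element change: A[1] 7 -> 19, delta = 12
For k < 1: P[k] unchanged, delta_P[k] = 0
For k >= 1: P[k] shifts by exactly 12
Delta array: [0, 12, 12, 12, 12]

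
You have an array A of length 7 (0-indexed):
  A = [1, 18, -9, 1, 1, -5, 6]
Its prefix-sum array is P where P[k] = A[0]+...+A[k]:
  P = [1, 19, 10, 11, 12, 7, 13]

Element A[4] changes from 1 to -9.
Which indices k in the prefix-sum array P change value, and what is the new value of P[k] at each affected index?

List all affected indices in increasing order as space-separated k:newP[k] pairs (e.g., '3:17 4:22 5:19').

P[k] = A[0] + ... + A[k]
P[k] includes A[4] iff k >= 4
Affected indices: 4, 5, ..., 6; delta = -10
  P[4]: 12 + -10 = 2
  P[5]: 7 + -10 = -3
  P[6]: 13 + -10 = 3

Answer: 4:2 5:-3 6:3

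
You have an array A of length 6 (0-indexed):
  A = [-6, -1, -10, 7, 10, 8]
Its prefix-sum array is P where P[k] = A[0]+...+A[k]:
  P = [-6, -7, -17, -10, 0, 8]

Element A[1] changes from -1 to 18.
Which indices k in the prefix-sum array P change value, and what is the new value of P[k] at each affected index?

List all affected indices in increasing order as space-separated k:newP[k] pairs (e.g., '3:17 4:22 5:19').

P[k] = A[0] + ... + A[k]
P[k] includes A[1] iff k >= 1
Affected indices: 1, 2, ..., 5; delta = 19
  P[1]: -7 + 19 = 12
  P[2]: -17 + 19 = 2
  P[3]: -10 + 19 = 9
  P[4]: 0 + 19 = 19
  P[5]: 8 + 19 = 27

Answer: 1:12 2:2 3:9 4:19 5:27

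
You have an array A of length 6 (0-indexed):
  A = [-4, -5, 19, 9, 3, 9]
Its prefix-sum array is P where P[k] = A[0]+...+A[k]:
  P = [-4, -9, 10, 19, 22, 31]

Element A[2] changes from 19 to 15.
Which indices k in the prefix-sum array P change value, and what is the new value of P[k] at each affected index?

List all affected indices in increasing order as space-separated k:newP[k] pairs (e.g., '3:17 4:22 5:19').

Answer: 2:6 3:15 4:18 5:27

Derivation:
P[k] = A[0] + ... + A[k]
P[k] includes A[2] iff k >= 2
Affected indices: 2, 3, ..., 5; delta = -4
  P[2]: 10 + -4 = 6
  P[3]: 19 + -4 = 15
  P[4]: 22 + -4 = 18
  P[5]: 31 + -4 = 27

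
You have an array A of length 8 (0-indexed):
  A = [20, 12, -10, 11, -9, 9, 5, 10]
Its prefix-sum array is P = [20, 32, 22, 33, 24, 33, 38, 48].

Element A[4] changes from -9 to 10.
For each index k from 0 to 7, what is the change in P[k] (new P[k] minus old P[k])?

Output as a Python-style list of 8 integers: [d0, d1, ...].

Element change: A[4] -9 -> 10, delta = 19
For k < 4: P[k] unchanged, delta_P[k] = 0
For k >= 4: P[k] shifts by exactly 19
Delta array: [0, 0, 0, 0, 19, 19, 19, 19]

Answer: [0, 0, 0, 0, 19, 19, 19, 19]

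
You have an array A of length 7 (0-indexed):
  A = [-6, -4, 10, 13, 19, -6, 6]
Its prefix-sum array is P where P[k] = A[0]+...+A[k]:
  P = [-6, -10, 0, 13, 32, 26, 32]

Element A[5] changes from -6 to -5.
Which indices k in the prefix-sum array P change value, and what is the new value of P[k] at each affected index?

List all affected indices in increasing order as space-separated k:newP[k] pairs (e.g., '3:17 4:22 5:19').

Answer: 5:27 6:33

Derivation:
P[k] = A[0] + ... + A[k]
P[k] includes A[5] iff k >= 5
Affected indices: 5, 6, ..., 6; delta = 1
  P[5]: 26 + 1 = 27
  P[6]: 32 + 1 = 33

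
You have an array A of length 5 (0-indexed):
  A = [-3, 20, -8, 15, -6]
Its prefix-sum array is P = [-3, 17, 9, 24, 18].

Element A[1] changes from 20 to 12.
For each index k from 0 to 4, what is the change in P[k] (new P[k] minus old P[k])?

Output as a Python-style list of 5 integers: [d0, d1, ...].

Element change: A[1] 20 -> 12, delta = -8
For k < 1: P[k] unchanged, delta_P[k] = 0
For k >= 1: P[k] shifts by exactly -8
Delta array: [0, -8, -8, -8, -8]

Answer: [0, -8, -8, -8, -8]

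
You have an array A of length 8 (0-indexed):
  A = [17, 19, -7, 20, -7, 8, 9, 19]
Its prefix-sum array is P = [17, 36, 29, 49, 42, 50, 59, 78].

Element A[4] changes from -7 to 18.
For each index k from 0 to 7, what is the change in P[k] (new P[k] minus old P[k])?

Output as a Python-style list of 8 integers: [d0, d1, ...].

Element change: A[4] -7 -> 18, delta = 25
For k < 4: P[k] unchanged, delta_P[k] = 0
For k >= 4: P[k] shifts by exactly 25
Delta array: [0, 0, 0, 0, 25, 25, 25, 25]

Answer: [0, 0, 0, 0, 25, 25, 25, 25]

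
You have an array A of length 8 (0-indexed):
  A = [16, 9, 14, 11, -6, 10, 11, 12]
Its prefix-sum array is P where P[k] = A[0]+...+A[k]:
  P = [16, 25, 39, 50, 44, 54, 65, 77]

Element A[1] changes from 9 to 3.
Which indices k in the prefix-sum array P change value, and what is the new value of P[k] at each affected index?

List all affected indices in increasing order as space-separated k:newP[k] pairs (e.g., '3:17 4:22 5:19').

P[k] = A[0] + ... + A[k]
P[k] includes A[1] iff k >= 1
Affected indices: 1, 2, ..., 7; delta = -6
  P[1]: 25 + -6 = 19
  P[2]: 39 + -6 = 33
  P[3]: 50 + -6 = 44
  P[4]: 44 + -6 = 38
  P[5]: 54 + -6 = 48
  P[6]: 65 + -6 = 59
  P[7]: 77 + -6 = 71

Answer: 1:19 2:33 3:44 4:38 5:48 6:59 7:71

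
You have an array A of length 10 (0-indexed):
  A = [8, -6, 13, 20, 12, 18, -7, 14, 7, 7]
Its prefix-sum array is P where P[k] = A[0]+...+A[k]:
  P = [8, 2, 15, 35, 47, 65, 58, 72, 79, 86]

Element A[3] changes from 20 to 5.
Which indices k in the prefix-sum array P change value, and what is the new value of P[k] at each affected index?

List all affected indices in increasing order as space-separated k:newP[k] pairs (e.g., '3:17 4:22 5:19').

Answer: 3:20 4:32 5:50 6:43 7:57 8:64 9:71

Derivation:
P[k] = A[0] + ... + A[k]
P[k] includes A[3] iff k >= 3
Affected indices: 3, 4, ..., 9; delta = -15
  P[3]: 35 + -15 = 20
  P[4]: 47 + -15 = 32
  P[5]: 65 + -15 = 50
  P[6]: 58 + -15 = 43
  P[7]: 72 + -15 = 57
  P[8]: 79 + -15 = 64
  P[9]: 86 + -15 = 71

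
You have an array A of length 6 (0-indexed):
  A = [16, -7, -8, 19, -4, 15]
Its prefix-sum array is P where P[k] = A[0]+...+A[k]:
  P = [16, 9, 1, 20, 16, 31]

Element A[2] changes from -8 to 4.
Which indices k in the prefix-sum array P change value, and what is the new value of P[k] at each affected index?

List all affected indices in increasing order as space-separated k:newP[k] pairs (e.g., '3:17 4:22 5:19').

P[k] = A[0] + ... + A[k]
P[k] includes A[2] iff k >= 2
Affected indices: 2, 3, ..., 5; delta = 12
  P[2]: 1 + 12 = 13
  P[3]: 20 + 12 = 32
  P[4]: 16 + 12 = 28
  P[5]: 31 + 12 = 43

Answer: 2:13 3:32 4:28 5:43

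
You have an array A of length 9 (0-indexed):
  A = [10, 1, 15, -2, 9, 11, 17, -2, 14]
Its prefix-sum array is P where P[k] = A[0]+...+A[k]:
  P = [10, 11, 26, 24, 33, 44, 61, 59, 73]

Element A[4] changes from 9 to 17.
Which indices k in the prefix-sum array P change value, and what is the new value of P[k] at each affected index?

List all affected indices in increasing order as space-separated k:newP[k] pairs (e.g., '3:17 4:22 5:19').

Answer: 4:41 5:52 6:69 7:67 8:81

Derivation:
P[k] = A[0] + ... + A[k]
P[k] includes A[4] iff k >= 4
Affected indices: 4, 5, ..., 8; delta = 8
  P[4]: 33 + 8 = 41
  P[5]: 44 + 8 = 52
  P[6]: 61 + 8 = 69
  P[7]: 59 + 8 = 67
  P[8]: 73 + 8 = 81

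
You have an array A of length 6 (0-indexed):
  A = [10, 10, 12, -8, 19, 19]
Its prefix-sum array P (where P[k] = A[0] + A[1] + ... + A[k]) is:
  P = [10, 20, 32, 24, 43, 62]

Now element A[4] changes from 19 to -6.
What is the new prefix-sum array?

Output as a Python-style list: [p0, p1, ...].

Answer: [10, 20, 32, 24, 18, 37]

Derivation:
Change: A[4] 19 -> -6, delta = -25
P[k] for k < 4: unchanged (A[4] not included)
P[k] for k >= 4: shift by delta = -25
  P[0] = 10 + 0 = 10
  P[1] = 20 + 0 = 20
  P[2] = 32 + 0 = 32
  P[3] = 24 + 0 = 24
  P[4] = 43 + -25 = 18
  P[5] = 62 + -25 = 37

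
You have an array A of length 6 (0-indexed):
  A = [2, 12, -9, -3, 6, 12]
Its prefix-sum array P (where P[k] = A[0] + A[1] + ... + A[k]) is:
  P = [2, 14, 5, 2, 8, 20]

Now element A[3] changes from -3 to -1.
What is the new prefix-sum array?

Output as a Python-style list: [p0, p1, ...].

Change: A[3] -3 -> -1, delta = 2
P[k] for k < 3: unchanged (A[3] not included)
P[k] for k >= 3: shift by delta = 2
  P[0] = 2 + 0 = 2
  P[1] = 14 + 0 = 14
  P[2] = 5 + 0 = 5
  P[3] = 2 + 2 = 4
  P[4] = 8 + 2 = 10
  P[5] = 20 + 2 = 22

Answer: [2, 14, 5, 4, 10, 22]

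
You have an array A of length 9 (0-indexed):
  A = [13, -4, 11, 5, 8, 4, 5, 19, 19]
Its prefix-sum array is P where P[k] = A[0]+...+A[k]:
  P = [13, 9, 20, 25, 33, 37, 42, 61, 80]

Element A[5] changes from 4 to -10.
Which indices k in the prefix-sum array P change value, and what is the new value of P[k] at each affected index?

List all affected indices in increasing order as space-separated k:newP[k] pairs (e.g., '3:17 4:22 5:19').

P[k] = A[0] + ... + A[k]
P[k] includes A[5] iff k >= 5
Affected indices: 5, 6, ..., 8; delta = -14
  P[5]: 37 + -14 = 23
  P[6]: 42 + -14 = 28
  P[7]: 61 + -14 = 47
  P[8]: 80 + -14 = 66

Answer: 5:23 6:28 7:47 8:66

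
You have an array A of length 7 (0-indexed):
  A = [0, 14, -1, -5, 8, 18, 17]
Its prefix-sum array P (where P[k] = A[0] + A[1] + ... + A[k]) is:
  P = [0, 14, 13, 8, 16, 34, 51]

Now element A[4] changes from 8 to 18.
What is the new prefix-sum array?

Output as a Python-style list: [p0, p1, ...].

Change: A[4] 8 -> 18, delta = 10
P[k] for k < 4: unchanged (A[4] not included)
P[k] for k >= 4: shift by delta = 10
  P[0] = 0 + 0 = 0
  P[1] = 14 + 0 = 14
  P[2] = 13 + 0 = 13
  P[3] = 8 + 0 = 8
  P[4] = 16 + 10 = 26
  P[5] = 34 + 10 = 44
  P[6] = 51 + 10 = 61

Answer: [0, 14, 13, 8, 26, 44, 61]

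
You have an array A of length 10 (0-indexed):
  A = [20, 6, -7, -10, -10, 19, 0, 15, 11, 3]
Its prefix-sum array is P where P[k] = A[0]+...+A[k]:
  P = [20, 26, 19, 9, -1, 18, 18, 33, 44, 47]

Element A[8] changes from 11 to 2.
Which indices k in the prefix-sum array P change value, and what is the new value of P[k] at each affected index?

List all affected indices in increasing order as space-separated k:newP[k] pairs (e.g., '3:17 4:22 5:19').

P[k] = A[0] + ... + A[k]
P[k] includes A[8] iff k >= 8
Affected indices: 8, 9, ..., 9; delta = -9
  P[8]: 44 + -9 = 35
  P[9]: 47 + -9 = 38

Answer: 8:35 9:38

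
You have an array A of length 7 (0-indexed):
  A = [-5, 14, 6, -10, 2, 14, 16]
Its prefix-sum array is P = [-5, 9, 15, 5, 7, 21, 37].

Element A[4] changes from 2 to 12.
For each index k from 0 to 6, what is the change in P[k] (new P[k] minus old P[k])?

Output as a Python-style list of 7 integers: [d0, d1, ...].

Element change: A[4] 2 -> 12, delta = 10
For k < 4: P[k] unchanged, delta_P[k] = 0
For k >= 4: P[k] shifts by exactly 10
Delta array: [0, 0, 0, 0, 10, 10, 10]

Answer: [0, 0, 0, 0, 10, 10, 10]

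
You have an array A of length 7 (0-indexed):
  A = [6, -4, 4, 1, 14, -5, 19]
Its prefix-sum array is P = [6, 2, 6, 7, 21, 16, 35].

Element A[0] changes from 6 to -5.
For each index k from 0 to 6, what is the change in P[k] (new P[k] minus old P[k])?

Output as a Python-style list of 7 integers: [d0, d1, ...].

Element change: A[0] 6 -> -5, delta = -11
For k < 0: P[k] unchanged, delta_P[k] = 0
For k >= 0: P[k] shifts by exactly -11
Delta array: [-11, -11, -11, -11, -11, -11, -11]

Answer: [-11, -11, -11, -11, -11, -11, -11]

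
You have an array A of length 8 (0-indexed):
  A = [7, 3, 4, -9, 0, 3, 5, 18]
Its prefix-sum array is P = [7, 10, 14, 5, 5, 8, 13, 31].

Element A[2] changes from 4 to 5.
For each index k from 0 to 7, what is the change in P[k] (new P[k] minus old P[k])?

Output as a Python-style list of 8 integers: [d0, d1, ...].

Element change: A[2] 4 -> 5, delta = 1
For k < 2: P[k] unchanged, delta_P[k] = 0
For k >= 2: P[k] shifts by exactly 1
Delta array: [0, 0, 1, 1, 1, 1, 1, 1]

Answer: [0, 0, 1, 1, 1, 1, 1, 1]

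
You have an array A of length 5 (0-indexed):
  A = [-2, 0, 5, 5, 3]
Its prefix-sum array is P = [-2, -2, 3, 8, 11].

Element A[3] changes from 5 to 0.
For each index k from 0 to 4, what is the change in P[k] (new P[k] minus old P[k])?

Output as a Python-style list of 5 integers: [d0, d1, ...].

Element change: A[3] 5 -> 0, delta = -5
For k < 3: P[k] unchanged, delta_P[k] = 0
For k >= 3: P[k] shifts by exactly -5
Delta array: [0, 0, 0, -5, -5]

Answer: [0, 0, 0, -5, -5]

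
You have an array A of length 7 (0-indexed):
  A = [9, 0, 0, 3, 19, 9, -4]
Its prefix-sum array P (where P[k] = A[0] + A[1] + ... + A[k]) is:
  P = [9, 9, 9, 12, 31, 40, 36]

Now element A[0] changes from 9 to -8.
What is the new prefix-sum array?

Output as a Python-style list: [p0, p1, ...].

Answer: [-8, -8, -8, -5, 14, 23, 19]

Derivation:
Change: A[0] 9 -> -8, delta = -17
P[k] for k < 0: unchanged (A[0] not included)
P[k] for k >= 0: shift by delta = -17
  P[0] = 9 + -17 = -8
  P[1] = 9 + -17 = -8
  P[2] = 9 + -17 = -8
  P[3] = 12 + -17 = -5
  P[4] = 31 + -17 = 14
  P[5] = 40 + -17 = 23
  P[6] = 36 + -17 = 19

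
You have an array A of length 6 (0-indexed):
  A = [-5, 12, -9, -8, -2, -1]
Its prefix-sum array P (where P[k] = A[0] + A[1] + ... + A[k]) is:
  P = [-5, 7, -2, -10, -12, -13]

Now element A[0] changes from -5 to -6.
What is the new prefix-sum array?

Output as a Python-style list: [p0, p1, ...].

Change: A[0] -5 -> -6, delta = -1
P[k] for k < 0: unchanged (A[0] not included)
P[k] for k >= 0: shift by delta = -1
  P[0] = -5 + -1 = -6
  P[1] = 7 + -1 = 6
  P[2] = -2 + -1 = -3
  P[3] = -10 + -1 = -11
  P[4] = -12 + -1 = -13
  P[5] = -13 + -1 = -14

Answer: [-6, 6, -3, -11, -13, -14]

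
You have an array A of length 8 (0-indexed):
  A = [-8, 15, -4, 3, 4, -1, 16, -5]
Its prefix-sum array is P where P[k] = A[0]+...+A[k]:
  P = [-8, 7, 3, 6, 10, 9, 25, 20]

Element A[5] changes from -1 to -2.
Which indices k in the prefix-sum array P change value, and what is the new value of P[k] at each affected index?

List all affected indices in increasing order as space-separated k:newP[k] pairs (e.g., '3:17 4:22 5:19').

P[k] = A[0] + ... + A[k]
P[k] includes A[5] iff k >= 5
Affected indices: 5, 6, ..., 7; delta = -1
  P[5]: 9 + -1 = 8
  P[6]: 25 + -1 = 24
  P[7]: 20 + -1 = 19

Answer: 5:8 6:24 7:19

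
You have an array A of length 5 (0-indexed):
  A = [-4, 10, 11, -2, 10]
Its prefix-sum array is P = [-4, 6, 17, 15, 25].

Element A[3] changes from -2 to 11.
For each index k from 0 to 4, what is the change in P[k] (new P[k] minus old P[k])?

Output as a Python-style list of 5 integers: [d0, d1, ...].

Element change: A[3] -2 -> 11, delta = 13
For k < 3: P[k] unchanged, delta_P[k] = 0
For k >= 3: P[k] shifts by exactly 13
Delta array: [0, 0, 0, 13, 13]

Answer: [0, 0, 0, 13, 13]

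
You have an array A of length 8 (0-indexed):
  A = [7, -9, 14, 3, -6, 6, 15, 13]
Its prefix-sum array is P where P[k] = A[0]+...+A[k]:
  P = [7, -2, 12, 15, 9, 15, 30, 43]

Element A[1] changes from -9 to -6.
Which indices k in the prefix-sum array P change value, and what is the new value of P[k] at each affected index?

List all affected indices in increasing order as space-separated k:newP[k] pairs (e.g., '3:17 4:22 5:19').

Answer: 1:1 2:15 3:18 4:12 5:18 6:33 7:46

Derivation:
P[k] = A[0] + ... + A[k]
P[k] includes A[1] iff k >= 1
Affected indices: 1, 2, ..., 7; delta = 3
  P[1]: -2 + 3 = 1
  P[2]: 12 + 3 = 15
  P[3]: 15 + 3 = 18
  P[4]: 9 + 3 = 12
  P[5]: 15 + 3 = 18
  P[6]: 30 + 3 = 33
  P[7]: 43 + 3 = 46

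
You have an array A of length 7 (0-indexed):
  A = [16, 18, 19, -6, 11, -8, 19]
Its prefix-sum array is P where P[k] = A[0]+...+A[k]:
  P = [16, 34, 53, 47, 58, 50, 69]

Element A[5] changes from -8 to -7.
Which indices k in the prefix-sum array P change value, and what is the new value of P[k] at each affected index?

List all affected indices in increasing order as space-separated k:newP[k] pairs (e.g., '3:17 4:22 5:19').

P[k] = A[0] + ... + A[k]
P[k] includes A[5] iff k >= 5
Affected indices: 5, 6, ..., 6; delta = 1
  P[5]: 50 + 1 = 51
  P[6]: 69 + 1 = 70

Answer: 5:51 6:70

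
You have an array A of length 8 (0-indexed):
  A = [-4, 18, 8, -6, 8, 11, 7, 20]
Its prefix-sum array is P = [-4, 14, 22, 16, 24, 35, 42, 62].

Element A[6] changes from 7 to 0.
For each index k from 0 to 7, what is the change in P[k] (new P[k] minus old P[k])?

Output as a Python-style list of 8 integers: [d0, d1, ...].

Answer: [0, 0, 0, 0, 0, 0, -7, -7]

Derivation:
Element change: A[6] 7 -> 0, delta = -7
For k < 6: P[k] unchanged, delta_P[k] = 0
For k >= 6: P[k] shifts by exactly -7
Delta array: [0, 0, 0, 0, 0, 0, -7, -7]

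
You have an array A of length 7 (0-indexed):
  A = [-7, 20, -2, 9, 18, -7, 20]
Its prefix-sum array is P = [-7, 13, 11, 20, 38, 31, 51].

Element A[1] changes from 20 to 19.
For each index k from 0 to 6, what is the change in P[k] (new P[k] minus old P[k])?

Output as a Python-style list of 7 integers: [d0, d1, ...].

Answer: [0, -1, -1, -1, -1, -1, -1]

Derivation:
Element change: A[1] 20 -> 19, delta = -1
For k < 1: P[k] unchanged, delta_P[k] = 0
For k >= 1: P[k] shifts by exactly -1
Delta array: [0, -1, -1, -1, -1, -1, -1]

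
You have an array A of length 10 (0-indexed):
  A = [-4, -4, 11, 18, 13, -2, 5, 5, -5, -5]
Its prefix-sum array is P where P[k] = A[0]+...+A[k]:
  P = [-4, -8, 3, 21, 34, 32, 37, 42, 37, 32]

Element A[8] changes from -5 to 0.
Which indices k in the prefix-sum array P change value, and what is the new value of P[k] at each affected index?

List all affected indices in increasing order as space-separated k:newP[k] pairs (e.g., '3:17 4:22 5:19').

Answer: 8:42 9:37

Derivation:
P[k] = A[0] + ... + A[k]
P[k] includes A[8] iff k >= 8
Affected indices: 8, 9, ..., 9; delta = 5
  P[8]: 37 + 5 = 42
  P[9]: 32 + 5 = 37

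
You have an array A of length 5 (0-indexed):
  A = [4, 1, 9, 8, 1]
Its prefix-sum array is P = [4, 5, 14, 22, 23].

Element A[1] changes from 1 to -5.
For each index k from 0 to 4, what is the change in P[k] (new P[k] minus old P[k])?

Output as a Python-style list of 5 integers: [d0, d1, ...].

Answer: [0, -6, -6, -6, -6]

Derivation:
Element change: A[1] 1 -> -5, delta = -6
For k < 1: P[k] unchanged, delta_P[k] = 0
For k >= 1: P[k] shifts by exactly -6
Delta array: [0, -6, -6, -6, -6]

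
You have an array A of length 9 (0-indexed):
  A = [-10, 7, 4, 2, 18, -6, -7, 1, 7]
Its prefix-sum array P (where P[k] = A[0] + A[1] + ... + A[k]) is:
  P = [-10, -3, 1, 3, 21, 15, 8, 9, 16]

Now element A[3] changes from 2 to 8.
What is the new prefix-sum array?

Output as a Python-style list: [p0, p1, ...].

Answer: [-10, -3, 1, 9, 27, 21, 14, 15, 22]

Derivation:
Change: A[3] 2 -> 8, delta = 6
P[k] for k < 3: unchanged (A[3] not included)
P[k] for k >= 3: shift by delta = 6
  P[0] = -10 + 0 = -10
  P[1] = -3 + 0 = -3
  P[2] = 1 + 0 = 1
  P[3] = 3 + 6 = 9
  P[4] = 21 + 6 = 27
  P[5] = 15 + 6 = 21
  P[6] = 8 + 6 = 14
  P[7] = 9 + 6 = 15
  P[8] = 16 + 6 = 22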